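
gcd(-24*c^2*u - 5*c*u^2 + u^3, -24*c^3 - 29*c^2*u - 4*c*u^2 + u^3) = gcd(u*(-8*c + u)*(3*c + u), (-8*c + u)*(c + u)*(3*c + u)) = -24*c^2 - 5*c*u + u^2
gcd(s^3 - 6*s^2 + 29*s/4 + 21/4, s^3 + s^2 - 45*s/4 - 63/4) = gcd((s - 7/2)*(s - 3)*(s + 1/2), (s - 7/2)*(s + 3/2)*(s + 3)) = s - 7/2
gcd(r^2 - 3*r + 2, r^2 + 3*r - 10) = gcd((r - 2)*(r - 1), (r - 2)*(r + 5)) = r - 2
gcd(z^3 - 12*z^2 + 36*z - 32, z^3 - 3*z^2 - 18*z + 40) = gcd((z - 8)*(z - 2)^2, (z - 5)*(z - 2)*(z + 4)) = z - 2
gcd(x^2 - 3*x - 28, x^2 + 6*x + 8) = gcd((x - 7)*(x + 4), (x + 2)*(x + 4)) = x + 4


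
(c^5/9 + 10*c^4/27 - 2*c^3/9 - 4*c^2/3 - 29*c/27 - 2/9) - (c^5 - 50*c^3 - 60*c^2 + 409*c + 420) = -8*c^5/9 + 10*c^4/27 + 448*c^3/9 + 176*c^2/3 - 11072*c/27 - 3782/9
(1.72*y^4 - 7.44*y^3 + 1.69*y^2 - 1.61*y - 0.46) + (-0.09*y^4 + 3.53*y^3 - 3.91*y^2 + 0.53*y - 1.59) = 1.63*y^4 - 3.91*y^3 - 2.22*y^2 - 1.08*y - 2.05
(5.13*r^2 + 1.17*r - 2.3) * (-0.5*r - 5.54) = -2.565*r^3 - 29.0052*r^2 - 5.3318*r + 12.742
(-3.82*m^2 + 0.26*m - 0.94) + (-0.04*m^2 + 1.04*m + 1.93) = -3.86*m^2 + 1.3*m + 0.99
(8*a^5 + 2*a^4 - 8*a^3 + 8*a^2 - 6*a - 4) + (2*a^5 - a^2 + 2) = 10*a^5 + 2*a^4 - 8*a^3 + 7*a^2 - 6*a - 2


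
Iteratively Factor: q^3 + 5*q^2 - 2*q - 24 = (q + 4)*(q^2 + q - 6) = (q - 2)*(q + 4)*(q + 3)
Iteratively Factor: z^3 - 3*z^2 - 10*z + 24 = (z - 2)*(z^2 - z - 12) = (z - 2)*(z + 3)*(z - 4)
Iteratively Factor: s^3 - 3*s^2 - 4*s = (s - 4)*(s^2 + s) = s*(s - 4)*(s + 1)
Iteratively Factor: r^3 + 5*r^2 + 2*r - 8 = (r + 4)*(r^2 + r - 2) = (r + 2)*(r + 4)*(r - 1)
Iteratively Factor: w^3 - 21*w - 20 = (w - 5)*(w^2 + 5*w + 4) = (w - 5)*(w + 1)*(w + 4)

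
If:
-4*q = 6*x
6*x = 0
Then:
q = 0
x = 0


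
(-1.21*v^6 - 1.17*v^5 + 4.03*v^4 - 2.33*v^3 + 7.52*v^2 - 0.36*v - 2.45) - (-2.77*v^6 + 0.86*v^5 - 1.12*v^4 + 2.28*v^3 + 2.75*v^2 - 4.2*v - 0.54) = 1.56*v^6 - 2.03*v^5 + 5.15*v^4 - 4.61*v^3 + 4.77*v^2 + 3.84*v - 1.91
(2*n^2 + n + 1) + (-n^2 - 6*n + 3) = n^2 - 5*n + 4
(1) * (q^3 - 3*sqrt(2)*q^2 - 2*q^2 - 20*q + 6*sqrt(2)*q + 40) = q^3 - 3*sqrt(2)*q^2 - 2*q^2 - 20*q + 6*sqrt(2)*q + 40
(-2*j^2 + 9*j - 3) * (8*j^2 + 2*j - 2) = -16*j^4 + 68*j^3 - 2*j^2 - 24*j + 6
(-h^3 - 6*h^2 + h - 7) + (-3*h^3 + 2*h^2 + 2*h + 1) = -4*h^3 - 4*h^2 + 3*h - 6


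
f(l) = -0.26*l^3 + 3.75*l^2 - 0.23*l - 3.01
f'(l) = -0.78*l^2 + 7.5*l - 0.23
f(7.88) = 100.81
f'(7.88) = 10.44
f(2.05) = 10.04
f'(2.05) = 11.87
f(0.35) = -2.64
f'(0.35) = 2.30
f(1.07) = 0.72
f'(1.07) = 6.90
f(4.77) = 53.00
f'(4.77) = 17.80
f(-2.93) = 36.40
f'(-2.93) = -28.90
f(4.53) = 48.73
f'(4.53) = 17.74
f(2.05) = 10.04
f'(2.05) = 11.87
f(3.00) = 23.03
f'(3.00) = 15.25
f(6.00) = 74.45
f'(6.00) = 16.69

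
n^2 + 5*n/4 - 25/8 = (n - 5/4)*(n + 5/2)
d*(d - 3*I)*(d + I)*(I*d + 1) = I*d^4 + 3*d^3 + I*d^2 + 3*d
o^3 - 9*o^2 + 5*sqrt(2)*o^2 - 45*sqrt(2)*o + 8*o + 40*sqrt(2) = (o - 8)*(o - 1)*(o + 5*sqrt(2))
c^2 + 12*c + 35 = (c + 5)*(c + 7)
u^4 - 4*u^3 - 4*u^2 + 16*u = u*(u - 4)*(u - 2)*(u + 2)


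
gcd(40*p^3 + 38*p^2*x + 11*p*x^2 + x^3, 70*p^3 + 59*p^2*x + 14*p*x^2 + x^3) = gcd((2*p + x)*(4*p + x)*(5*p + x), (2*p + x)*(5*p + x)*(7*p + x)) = 10*p^2 + 7*p*x + x^2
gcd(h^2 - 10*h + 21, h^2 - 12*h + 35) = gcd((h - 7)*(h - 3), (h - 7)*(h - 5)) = h - 7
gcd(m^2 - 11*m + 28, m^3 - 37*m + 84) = m - 4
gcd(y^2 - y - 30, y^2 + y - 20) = y + 5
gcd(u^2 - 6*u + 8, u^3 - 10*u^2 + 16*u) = u - 2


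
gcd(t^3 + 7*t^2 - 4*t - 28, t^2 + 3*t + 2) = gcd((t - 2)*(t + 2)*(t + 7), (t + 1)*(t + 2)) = t + 2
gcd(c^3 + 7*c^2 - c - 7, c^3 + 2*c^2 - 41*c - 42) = c^2 + 8*c + 7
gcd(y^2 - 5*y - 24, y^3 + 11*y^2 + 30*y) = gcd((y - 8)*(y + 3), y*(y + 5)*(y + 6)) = 1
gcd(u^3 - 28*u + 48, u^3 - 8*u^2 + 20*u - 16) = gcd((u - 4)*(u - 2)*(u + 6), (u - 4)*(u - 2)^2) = u^2 - 6*u + 8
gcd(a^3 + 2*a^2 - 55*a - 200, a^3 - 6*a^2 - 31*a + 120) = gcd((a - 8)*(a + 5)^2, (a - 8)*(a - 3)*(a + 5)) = a^2 - 3*a - 40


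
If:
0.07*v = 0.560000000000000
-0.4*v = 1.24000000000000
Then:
No Solution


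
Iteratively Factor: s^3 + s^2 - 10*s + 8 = (s - 1)*(s^2 + 2*s - 8) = (s - 1)*(s + 4)*(s - 2)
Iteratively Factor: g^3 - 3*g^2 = (g)*(g^2 - 3*g) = g^2*(g - 3)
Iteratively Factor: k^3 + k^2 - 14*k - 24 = (k + 3)*(k^2 - 2*k - 8) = (k - 4)*(k + 3)*(k + 2)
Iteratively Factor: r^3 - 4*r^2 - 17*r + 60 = (r - 3)*(r^2 - r - 20) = (r - 3)*(r + 4)*(r - 5)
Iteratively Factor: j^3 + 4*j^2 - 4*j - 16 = (j + 4)*(j^2 - 4) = (j + 2)*(j + 4)*(j - 2)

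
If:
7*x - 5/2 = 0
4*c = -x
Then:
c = -5/56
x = 5/14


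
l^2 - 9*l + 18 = (l - 6)*(l - 3)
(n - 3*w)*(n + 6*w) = n^2 + 3*n*w - 18*w^2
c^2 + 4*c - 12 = (c - 2)*(c + 6)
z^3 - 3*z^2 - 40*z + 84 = (z - 7)*(z - 2)*(z + 6)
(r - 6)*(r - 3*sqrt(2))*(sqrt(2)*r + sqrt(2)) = sqrt(2)*r^3 - 5*sqrt(2)*r^2 - 6*r^2 - 6*sqrt(2)*r + 30*r + 36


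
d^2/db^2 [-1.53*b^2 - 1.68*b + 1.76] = -3.06000000000000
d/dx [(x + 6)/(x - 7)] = -13/(x - 7)^2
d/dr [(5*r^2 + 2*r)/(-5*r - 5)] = (-r^2 - 2*r - 2/5)/(r^2 + 2*r + 1)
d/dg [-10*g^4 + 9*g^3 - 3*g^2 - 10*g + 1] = -40*g^3 + 27*g^2 - 6*g - 10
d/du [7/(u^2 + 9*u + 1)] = 7*(-2*u - 9)/(u^2 + 9*u + 1)^2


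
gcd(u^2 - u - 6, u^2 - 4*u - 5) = 1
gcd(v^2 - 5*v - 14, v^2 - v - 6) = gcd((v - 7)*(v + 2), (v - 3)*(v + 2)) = v + 2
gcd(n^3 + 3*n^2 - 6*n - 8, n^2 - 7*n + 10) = n - 2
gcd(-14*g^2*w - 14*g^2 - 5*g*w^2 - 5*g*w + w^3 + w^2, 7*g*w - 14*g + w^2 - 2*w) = 1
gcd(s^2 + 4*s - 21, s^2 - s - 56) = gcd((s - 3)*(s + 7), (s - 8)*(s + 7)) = s + 7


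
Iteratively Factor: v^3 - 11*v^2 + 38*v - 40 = (v - 5)*(v^2 - 6*v + 8) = (v - 5)*(v - 4)*(v - 2)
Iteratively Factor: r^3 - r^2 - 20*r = (r)*(r^2 - r - 20) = r*(r + 4)*(r - 5)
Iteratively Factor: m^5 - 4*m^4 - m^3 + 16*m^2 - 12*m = (m + 2)*(m^4 - 6*m^3 + 11*m^2 - 6*m) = (m - 1)*(m + 2)*(m^3 - 5*m^2 + 6*m) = m*(m - 1)*(m + 2)*(m^2 - 5*m + 6) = m*(m - 2)*(m - 1)*(m + 2)*(m - 3)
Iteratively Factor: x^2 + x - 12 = (x - 3)*(x + 4)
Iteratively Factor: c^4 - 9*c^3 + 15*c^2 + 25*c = (c - 5)*(c^3 - 4*c^2 - 5*c) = (c - 5)*(c + 1)*(c^2 - 5*c) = c*(c - 5)*(c + 1)*(c - 5)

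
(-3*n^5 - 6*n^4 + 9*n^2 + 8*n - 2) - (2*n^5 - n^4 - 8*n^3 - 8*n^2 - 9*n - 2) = -5*n^5 - 5*n^4 + 8*n^3 + 17*n^2 + 17*n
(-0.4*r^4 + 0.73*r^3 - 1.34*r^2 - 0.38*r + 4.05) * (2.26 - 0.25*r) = 0.1*r^5 - 1.0865*r^4 + 1.9848*r^3 - 2.9334*r^2 - 1.8713*r + 9.153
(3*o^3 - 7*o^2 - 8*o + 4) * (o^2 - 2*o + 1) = 3*o^5 - 13*o^4 + 9*o^3 + 13*o^2 - 16*o + 4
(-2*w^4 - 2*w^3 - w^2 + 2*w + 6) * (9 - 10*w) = 20*w^5 + 2*w^4 - 8*w^3 - 29*w^2 - 42*w + 54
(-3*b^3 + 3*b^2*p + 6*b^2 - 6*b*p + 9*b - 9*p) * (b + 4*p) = -3*b^4 - 9*b^3*p + 6*b^3 + 12*b^2*p^2 + 18*b^2*p + 9*b^2 - 24*b*p^2 + 27*b*p - 36*p^2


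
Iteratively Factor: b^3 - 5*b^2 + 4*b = (b)*(b^2 - 5*b + 4) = b*(b - 4)*(b - 1)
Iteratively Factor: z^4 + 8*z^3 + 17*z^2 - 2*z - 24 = (z + 3)*(z^3 + 5*z^2 + 2*z - 8) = (z - 1)*(z + 3)*(z^2 + 6*z + 8) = (z - 1)*(z + 2)*(z + 3)*(z + 4)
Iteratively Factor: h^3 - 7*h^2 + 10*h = (h - 2)*(h^2 - 5*h) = (h - 5)*(h - 2)*(h)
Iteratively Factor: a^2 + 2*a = (a)*(a + 2)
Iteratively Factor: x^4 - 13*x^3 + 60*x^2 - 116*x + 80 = (x - 5)*(x^3 - 8*x^2 + 20*x - 16) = (x - 5)*(x - 4)*(x^2 - 4*x + 4) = (x - 5)*(x - 4)*(x - 2)*(x - 2)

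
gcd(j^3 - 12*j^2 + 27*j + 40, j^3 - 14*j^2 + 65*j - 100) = j - 5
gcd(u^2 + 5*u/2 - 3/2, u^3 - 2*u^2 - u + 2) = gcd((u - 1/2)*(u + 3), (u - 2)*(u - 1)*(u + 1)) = 1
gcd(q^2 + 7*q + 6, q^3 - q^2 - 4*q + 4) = 1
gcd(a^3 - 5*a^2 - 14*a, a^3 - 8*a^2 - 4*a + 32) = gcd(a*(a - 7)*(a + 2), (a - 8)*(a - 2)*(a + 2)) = a + 2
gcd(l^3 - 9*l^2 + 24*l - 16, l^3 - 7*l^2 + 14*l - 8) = l^2 - 5*l + 4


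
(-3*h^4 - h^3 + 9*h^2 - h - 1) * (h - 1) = -3*h^5 + 2*h^4 + 10*h^3 - 10*h^2 + 1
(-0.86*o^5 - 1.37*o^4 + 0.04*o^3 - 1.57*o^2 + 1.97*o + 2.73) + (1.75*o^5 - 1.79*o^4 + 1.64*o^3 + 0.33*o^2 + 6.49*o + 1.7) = 0.89*o^5 - 3.16*o^4 + 1.68*o^3 - 1.24*o^2 + 8.46*o + 4.43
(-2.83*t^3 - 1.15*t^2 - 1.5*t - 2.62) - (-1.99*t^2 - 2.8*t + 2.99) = -2.83*t^3 + 0.84*t^2 + 1.3*t - 5.61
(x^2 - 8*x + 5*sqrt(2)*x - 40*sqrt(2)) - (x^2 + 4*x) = -12*x + 5*sqrt(2)*x - 40*sqrt(2)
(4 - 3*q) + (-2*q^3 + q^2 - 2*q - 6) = -2*q^3 + q^2 - 5*q - 2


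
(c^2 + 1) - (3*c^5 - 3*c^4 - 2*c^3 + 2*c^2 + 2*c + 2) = -3*c^5 + 3*c^4 + 2*c^3 - c^2 - 2*c - 1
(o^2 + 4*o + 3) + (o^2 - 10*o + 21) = 2*o^2 - 6*o + 24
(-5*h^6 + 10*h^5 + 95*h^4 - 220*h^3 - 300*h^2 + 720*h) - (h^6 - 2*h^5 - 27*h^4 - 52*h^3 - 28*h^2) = -6*h^6 + 12*h^5 + 122*h^4 - 168*h^3 - 272*h^2 + 720*h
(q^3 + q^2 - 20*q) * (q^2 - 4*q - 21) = q^5 - 3*q^4 - 45*q^3 + 59*q^2 + 420*q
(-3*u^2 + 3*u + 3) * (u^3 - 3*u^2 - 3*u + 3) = -3*u^5 + 12*u^4 + 3*u^3 - 27*u^2 + 9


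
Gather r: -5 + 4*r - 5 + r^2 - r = r^2 + 3*r - 10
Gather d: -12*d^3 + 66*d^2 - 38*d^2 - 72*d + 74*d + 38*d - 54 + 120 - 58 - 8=-12*d^3 + 28*d^2 + 40*d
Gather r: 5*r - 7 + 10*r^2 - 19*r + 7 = 10*r^2 - 14*r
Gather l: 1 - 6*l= 1 - 6*l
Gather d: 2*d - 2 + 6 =2*d + 4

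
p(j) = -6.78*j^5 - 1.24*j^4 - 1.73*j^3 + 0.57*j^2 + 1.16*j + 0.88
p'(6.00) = -45184.60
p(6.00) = -54673.64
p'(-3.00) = -2660.95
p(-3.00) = 1596.34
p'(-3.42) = -4502.75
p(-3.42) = 3075.34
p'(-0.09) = 1.02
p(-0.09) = 0.78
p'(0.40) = -0.40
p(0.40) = 1.22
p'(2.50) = -1430.15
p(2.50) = -730.24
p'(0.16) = 1.17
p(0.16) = 1.07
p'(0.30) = 0.63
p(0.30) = 1.21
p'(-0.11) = 0.97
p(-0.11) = 0.76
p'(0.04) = 1.20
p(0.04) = 0.93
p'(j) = -33.9*j^4 - 4.96*j^3 - 5.19*j^2 + 1.14*j + 1.16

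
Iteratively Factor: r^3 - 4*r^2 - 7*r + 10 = (r - 5)*(r^2 + r - 2) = (r - 5)*(r + 2)*(r - 1)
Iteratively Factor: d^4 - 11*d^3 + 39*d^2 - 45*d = (d)*(d^3 - 11*d^2 + 39*d - 45) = d*(d - 5)*(d^2 - 6*d + 9) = d*(d - 5)*(d - 3)*(d - 3)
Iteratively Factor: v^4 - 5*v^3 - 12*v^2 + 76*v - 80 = (v - 2)*(v^3 - 3*v^2 - 18*v + 40) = (v - 2)*(v + 4)*(v^2 - 7*v + 10) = (v - 5)*(v - 2)*(v + 4)*(v - 2)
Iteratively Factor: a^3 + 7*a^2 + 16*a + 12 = (a + 2)*(a^2 + 5*a + 6) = (a + 2)^2*(a + 3)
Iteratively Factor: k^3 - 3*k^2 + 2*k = (k - 1)*(k^2 - 2*k) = (k - 2)*(k - 1)*(k)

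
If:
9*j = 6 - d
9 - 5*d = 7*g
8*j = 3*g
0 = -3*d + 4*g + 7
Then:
No Solution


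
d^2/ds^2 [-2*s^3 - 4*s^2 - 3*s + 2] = -12*s - 8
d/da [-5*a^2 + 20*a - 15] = 20 - 10*a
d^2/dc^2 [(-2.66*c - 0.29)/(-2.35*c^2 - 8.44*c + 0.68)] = ((2.66*c + 0.29)*(4.7*c + 8.44)*(9.4*c + 16.88) - (37.506*c + 46.2638)*(2.35*c^2 + 8.44*c - 0.68))/(2.35*c^2 + 8.44*c - 0.68)^3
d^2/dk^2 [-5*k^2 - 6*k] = -10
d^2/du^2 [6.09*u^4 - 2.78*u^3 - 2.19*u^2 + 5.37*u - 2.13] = 73.08*u^2 - 16.68*u - 4.38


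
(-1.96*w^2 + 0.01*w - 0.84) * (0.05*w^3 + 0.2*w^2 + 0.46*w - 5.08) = -0.098*w^5 - 0.3915*w^4 - 0.9416*w^3 + 9.7934*w^2 - 0.4372*w + 4.2672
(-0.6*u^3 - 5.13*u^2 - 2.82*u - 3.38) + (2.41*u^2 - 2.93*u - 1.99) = -0.6*u^3 - 2.72*u^2 - 5.75*u - 5.37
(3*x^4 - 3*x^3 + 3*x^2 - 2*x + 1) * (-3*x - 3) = -9*x^5 - 3*x^2 + 3*x - 3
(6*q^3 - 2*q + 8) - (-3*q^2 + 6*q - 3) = 6*q^3 + 3*q^2 - 8*q + 11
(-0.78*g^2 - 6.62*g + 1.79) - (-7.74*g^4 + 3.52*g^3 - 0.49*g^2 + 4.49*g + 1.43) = 7.74*g^4 - 3.52*g^3 - 0.29*g^2 - 11.11*g + 0.36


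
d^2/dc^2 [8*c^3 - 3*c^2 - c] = 48*c - 6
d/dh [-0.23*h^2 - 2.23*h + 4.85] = -0.46*h - 2.23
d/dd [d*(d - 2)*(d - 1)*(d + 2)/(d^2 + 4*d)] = (2*d^3 + 11*d^2 - 8*d - 20)/(d^2 + 8*d + 16)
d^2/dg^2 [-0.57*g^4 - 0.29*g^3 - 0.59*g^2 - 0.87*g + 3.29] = -6.84*g^2 - 1.74*g - 1.18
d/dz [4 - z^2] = -2*z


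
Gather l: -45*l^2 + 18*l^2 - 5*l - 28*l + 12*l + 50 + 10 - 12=-27*l^2 - 21*l + 48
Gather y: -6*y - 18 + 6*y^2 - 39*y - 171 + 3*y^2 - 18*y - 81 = 9*y^2 - 63*y - 270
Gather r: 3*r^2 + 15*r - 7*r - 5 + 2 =3*r^2 + 8*r - 3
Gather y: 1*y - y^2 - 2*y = -y^2 - y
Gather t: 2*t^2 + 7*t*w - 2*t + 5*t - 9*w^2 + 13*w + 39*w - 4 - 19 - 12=2*t^2 + t*(7*w + 3) - 9*w^2 + 52*w - 35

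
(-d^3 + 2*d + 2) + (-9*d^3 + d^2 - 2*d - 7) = -10*d^3 + d^2 - 5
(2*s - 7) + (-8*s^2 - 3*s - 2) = -8*s^2 - s - 9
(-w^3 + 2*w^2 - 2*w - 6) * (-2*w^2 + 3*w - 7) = 2*w^5 - 7*w^4 + 17*w^3 - 8*w^2 - 4*w + 42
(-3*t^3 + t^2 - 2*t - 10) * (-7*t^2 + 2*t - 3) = 21*t^5 - 13*t^4 + 25*t^3 + 63*t^2 - 14*t + 30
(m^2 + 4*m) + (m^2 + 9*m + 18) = 2*m^2 + 13*m + 18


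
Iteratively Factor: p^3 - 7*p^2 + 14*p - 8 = (p - 2)*(p^2 - 5*p + 4) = (p - 4)*(p - 2)*(p - 1)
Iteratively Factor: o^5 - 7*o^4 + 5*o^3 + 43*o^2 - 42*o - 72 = (o + 1)*(o^4 - 8*o^3 + 13*o^2 + 30*o - 72) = (o - 4)*(o + 1)*(o^3 - 4*o^2 - 3*o + 18) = (o - 4)*(o - 3)*(o + 1)*(o^2 - o - 6) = (o - 4)*(o - 3)^2*(o + 1)*(o + 2)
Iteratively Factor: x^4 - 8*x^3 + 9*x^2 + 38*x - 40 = (x - 5)*(x^3 - 3*x^2 - 6*x + 8) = (x - 5)*(x - 4)*(x^2 + x - 2) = (x - 5)*(x - 4)*(x - 1)*(x + 2)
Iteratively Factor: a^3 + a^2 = (a)*(a^2 + a) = a*(a + 1)*(a)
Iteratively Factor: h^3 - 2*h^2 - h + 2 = (h - 2)*(h^2 - 1) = (h - 2)*(h - 1)*(h + 1)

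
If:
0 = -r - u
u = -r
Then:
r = -u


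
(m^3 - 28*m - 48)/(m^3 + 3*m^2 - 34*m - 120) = (m + 2)/(m + 5)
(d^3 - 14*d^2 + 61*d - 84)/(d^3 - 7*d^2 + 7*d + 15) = (d^2 - 11*d + 28)/(d^2 - 4*d - 5)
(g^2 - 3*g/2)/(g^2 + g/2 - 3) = g/(g + 2)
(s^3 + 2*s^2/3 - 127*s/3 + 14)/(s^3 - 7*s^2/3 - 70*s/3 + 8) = (s + 7)/(s + 4)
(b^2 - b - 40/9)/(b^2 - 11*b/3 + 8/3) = (b + 5/3)/(b - 1)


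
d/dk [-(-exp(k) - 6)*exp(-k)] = -6*exp(-k)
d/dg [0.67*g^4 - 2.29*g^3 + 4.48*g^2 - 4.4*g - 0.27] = 2.68*g^3 - 6.87*g^2 + 8.96*g - 4.4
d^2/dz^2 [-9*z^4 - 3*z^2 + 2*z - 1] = -108*z^2 - 6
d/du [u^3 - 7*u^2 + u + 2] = 3*u^2 - 14*u + 1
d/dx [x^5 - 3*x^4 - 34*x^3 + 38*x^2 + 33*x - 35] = 5*x^4 - 12*x^3 - 102*x^2 + 76*x + 33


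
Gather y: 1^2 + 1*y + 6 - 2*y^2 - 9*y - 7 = -2*y^2 - 8*y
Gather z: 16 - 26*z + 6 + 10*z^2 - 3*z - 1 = 10*z^2 - 29*z + 21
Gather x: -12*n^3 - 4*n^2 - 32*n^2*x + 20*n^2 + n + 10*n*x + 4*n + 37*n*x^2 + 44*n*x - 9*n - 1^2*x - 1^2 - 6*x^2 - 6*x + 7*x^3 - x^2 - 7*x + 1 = -12*n^3 + 16*n^2 - 4*n + 7*x^3 + x^2*(37*n - 7) + x*(-32*n^2 + 54*n - 14)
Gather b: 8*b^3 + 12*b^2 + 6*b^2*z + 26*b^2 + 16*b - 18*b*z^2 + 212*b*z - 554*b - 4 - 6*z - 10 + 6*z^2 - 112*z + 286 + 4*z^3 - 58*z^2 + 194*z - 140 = 8*b^3 + b^2*(6*z + 38) + b*(-18*z^2 + 212*z - 538) + 4*z^3 - 52*z^2 + 76*z + 132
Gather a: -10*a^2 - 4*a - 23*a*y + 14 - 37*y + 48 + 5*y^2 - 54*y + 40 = -10*a^2 + a*(-23*y - 4) + 5*y^2 - 91*y + 102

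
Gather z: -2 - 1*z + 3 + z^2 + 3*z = z^2 + 2*z + 1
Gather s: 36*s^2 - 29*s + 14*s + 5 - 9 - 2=36*s^2 - 15*s - 6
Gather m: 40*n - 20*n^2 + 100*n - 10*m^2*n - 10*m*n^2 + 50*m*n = -10*m^2*n + m*(-10*n^2 + 50*n) - 20*n^2 + 140*n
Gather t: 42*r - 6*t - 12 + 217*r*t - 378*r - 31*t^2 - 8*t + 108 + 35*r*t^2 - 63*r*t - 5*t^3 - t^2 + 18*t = -336*r - 5*t^3 + t^2*(35*r - 32) + t*(154*r + 4) + 96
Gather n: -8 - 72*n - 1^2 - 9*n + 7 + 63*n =-18*n - 2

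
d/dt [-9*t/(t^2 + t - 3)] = 9*(t^2 + 3)/(t^4 + 2*t^3 - 5*t^2 - 6*t + 9)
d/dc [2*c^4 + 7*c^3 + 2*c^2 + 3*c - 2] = 8*c^3 + 21*c^2 + 4*c + 3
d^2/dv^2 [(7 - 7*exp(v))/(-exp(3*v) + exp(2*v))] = 28*exp(-2*v)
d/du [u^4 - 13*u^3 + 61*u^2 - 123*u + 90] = 4*u^3 - 39*u^2 + 122*u - 123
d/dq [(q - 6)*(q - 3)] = 2*q - 9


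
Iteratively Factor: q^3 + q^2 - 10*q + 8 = (q - 1)*(q^2 + 2*q - 8) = (q - 1)*(q + 4)*(q - 2)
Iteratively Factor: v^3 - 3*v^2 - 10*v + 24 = (v - 4)*(v^2 + v - 6) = (v - 4)*(v - 2)*(v + 3)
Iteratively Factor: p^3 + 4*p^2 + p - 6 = (p + 3)*(p^2 + p - 2) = (p + 2)*(p + 3)*(p - 1)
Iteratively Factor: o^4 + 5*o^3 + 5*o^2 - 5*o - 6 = (o - 1)*(o^3 + 6*o^2 + 11*o + 6) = (o - 1)*(o + 2)*(o^2 + 4*o + 3) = (o - 1)*(o + 2)*(o + 3)*(o + 1)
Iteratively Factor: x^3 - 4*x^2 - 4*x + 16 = (x + 2)*(x^2 - 6*x + 8) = (x - 4)*(x + 2)*(x - 2)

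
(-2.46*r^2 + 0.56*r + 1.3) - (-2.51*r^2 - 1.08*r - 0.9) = 0.0499999999999998*r^2 + 1.64*r + 2.2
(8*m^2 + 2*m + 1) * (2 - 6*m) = -48*m^3 + 4*m^2 - 2*m + 2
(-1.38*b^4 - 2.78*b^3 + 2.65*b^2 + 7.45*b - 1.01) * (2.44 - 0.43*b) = 0.5934*b^5 - 2.1718*b^4 - 7.9227*b^3 + 3.2625*b^2 + 18.6123*b - 2.4644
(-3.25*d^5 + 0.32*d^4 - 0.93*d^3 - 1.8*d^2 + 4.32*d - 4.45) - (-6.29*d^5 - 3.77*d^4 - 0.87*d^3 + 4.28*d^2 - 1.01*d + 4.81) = 3.04*d^5 + 4.09*d^4 - 0.0600000000000001*d^3 - 6.08*d^2 + 5.33*d - 9.26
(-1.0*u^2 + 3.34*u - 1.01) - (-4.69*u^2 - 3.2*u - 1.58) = 3.69*u^2 + 6.54*u + 0.57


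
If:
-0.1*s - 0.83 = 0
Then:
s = -8.30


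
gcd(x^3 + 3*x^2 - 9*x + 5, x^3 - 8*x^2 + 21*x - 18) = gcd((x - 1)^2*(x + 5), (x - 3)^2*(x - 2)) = 1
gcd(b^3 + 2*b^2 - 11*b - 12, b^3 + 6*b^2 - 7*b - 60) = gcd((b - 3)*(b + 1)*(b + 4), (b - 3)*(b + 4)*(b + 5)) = b^2 + b - 12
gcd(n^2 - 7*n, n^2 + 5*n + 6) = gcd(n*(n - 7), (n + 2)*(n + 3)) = 1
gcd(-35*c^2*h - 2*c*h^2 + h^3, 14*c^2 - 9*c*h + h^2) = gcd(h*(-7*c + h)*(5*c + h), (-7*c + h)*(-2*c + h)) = 7*c - h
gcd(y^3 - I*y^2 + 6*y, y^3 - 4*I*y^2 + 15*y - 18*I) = 1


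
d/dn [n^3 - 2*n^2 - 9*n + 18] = 3*n^2 - 4*n - 9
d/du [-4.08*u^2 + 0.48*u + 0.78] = 0.48 - 8.16*u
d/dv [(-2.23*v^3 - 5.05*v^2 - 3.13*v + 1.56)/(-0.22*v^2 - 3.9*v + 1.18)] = (0.4906*v^4 + 17.394*v^3 + 11.1122*v^2 - 11.2316*v + 2.3906)/(0.0484*v^4 + 1.716*v^3 + 14.6908*v^2 - 9.204*v + 1.3924)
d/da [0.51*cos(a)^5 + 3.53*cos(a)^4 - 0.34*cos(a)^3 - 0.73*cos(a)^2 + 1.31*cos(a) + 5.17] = (-2.55*cos(a)^4 - 14.12*cos(a)^3 + 1.02*cos(a)^2 + 1.46*cos(a) - 1.31)*sin(a)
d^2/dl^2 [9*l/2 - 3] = 0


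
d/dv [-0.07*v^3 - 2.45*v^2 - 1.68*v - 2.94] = -0.21*v^2 - 4.9*v - 1.68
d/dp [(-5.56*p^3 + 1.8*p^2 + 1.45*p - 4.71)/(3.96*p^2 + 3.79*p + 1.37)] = (-22.0176*p^4 - 42.1448*p^3 - 21.7716*p^2 + 42.2352*p + 19.8374)/(15.6816*p^4 + 30.0168*p^3 + 25.2145*p^2 + 10.3846*p + 1.8769)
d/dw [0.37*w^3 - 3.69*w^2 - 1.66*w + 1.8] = 1.11*w^2 - 7.38*w - 1.66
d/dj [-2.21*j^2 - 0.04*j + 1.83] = -4.42*j - 0.04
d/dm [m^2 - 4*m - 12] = 2*m - 4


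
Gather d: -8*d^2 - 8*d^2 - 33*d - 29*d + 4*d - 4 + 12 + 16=-16*d^2 - 58*d + 24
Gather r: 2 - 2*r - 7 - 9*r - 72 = -11*r - 77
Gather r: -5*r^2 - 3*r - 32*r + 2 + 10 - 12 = -5*r^2 - 35*r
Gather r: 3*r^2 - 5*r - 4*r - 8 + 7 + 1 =3*r^2 - 9*r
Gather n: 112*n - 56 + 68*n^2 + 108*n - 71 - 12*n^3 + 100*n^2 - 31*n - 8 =-12*n^3 + 168*n^2 + 189*n - 135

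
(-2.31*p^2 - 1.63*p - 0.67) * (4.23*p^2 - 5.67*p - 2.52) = -9.7713*p^4 + 6.2028*p^3 + 12.2292*p^2 + 7.9065*p + 1.6884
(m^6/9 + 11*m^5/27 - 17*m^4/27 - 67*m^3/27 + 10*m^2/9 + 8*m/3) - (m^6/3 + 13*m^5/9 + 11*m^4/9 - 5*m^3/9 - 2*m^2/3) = -2*m^6/9 - 28*m^5/27 - 50*m^4/27 - 52*m^3/27 + 16*m^2/9 + 8*m/3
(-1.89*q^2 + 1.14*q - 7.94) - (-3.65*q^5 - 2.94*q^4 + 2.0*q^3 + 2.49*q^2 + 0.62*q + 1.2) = 3.65*q^5 + 2.94*q^4 - 2.0*q^3 - 4.38*q^2 + 0.52*q - 9.14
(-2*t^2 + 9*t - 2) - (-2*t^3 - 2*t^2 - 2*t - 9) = 2*t^3 + 11*t + 7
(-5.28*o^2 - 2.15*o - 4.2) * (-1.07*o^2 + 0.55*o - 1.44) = 5.6496*o^4 - 0.6035*o^3 + 10.9147*o^2 + 0.785999999999999*o + 6.048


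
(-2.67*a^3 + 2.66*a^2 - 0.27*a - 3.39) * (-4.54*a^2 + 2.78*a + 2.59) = 12.1218*a^5 - 19.499*a^4 + 1.7053*a^3 + 21.5294*a^2 - 10.1235*a - 8.7801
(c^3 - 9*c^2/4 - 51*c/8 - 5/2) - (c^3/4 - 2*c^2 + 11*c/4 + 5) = 3*c^3/4 - c^2/4 - 73*c/8 - 15/2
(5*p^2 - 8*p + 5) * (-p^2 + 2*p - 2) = -5*p^4 + 18*p^3 - 31*p^2 + 26*p - 10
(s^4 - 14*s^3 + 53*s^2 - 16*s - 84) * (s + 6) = s^5 - 8*s^4 - 31*s^3 + 302*s^2 - 180*s - 504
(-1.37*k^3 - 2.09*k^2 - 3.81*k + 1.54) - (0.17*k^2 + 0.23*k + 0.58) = -1.37*k^3 - 2.26*k^2 - 4.04*k + 0.96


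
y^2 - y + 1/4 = (y - 1/2)^2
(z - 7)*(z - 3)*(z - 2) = z^3 - 12*z^2 + 41*z - 42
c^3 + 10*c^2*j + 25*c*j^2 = c*(c + 5*j)^2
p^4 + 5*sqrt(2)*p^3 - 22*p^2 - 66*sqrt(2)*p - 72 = (p - 3*sqrt(2))*(p + sqrt(2))^2*(p + 6*sqrt(2))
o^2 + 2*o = o*(o + 2)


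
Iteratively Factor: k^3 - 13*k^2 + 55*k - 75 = (k - 5)*(k^2 - 8*k + 15) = (k - 5)*(k - 3)*(k - 5)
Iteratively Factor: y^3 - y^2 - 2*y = (y - 2)*(y^2 + y) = (y - 2)*(y + 1)*(y)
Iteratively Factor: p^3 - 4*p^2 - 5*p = (p + 1)*(p^2 - 5*p) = p*(p + 1)*(p - 5)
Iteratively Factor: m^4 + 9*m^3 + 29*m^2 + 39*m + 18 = (m + 3)*(m^3 + 6*m^2 + 11*m + 6) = (m + 2)*(m + 3)*(m^2 + 4*m + 3) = (m + 2)*(m + 3)^2*(m + 1)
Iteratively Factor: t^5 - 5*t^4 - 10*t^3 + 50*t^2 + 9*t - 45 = (t - 3)*(t^4 - 2*t^3 - 16*t^2 + 2*t + 15) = (t - 5)*(t - 3)*(t^3 + 3*t^2 - t - 3) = (t - 5)*(t - 3)*(t + 3)*(t^2 - 1) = (t - 5)*(t - 3)*(t - 1)*(t + 3)*(t + 1)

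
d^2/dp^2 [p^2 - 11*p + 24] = 2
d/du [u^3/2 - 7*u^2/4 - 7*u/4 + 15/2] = 3*u^2/2 - 7*u/2 - 7/4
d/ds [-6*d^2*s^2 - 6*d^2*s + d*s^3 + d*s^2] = d*(-12*d*s - 6*d + 3*s^2 + 2*s)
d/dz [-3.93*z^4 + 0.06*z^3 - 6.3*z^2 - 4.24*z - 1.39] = -15.72*z^3 + 0.18*z^2 - 12.6*z - 4.24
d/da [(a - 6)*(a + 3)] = 2*a - 3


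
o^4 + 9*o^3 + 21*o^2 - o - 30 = (o - 1)*(o + 2)*(o + 3)*(o + 5)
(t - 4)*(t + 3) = t^2 - t - 12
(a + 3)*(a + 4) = a^2 + 7*a + 12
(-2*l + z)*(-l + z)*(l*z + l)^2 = 2*l^4*z^2 + 4*l^4*z + 2*l^4 - 3*l^3*z^3 - 6*l^3*z^2 - 3*l^3*z + l^2*z^4 + 2*l^2*z^3 + l^2*z^2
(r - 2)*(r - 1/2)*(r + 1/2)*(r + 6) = r^4 + 4*r^3 - 49*r^2/4 - r + 3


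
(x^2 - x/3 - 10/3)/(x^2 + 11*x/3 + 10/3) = (x - 2)/(x + 2)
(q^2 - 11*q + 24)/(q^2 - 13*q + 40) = (q - 3)/(q - 5)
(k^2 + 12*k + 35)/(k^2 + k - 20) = (k + 7)/(k - 4)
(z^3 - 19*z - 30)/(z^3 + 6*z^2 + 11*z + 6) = (z - 5)/(z + 1)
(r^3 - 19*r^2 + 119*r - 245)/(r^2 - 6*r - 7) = (r^2 - 12*r + 35)/(r + 1)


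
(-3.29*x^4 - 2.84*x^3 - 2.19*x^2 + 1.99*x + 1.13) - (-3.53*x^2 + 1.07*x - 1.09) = -3.29*x^4 - 2.84*x^3 + 1.34*x^2 + 0.92*x + 2.22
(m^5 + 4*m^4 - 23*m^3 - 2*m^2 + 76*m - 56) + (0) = m^5 + 4*m^4 - 23*m^3 - 2*m^2 + 76*m - 56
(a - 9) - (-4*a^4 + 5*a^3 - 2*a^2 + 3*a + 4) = 4*a^4 - 5*a^3 + 2*a^2 - 2*a - 13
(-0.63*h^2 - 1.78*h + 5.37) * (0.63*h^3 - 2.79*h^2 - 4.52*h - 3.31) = -0.3969*h^5 + 0.6363*h^4 + 11.1969*h^3 - 4.8514*h^2 - 18.3806*h - 17.7747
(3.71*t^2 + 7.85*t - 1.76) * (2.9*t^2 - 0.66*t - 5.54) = 10.759*t^4 + 20.3164*t^3 - 30.8384*t^2 - 42.3274*t + 9.7504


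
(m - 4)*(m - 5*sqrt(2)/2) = m^2 - 4*m - 5*sqrt(2)*m/2 + 10*sqrt(2)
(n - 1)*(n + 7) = n^2 + 6*n - 7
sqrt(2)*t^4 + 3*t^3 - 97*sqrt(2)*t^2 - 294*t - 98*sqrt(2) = (t - 7*sqrt(2))*(t + sqrt(2))*(t + 7*sqrt(2))*(sqrt(2)*t + 1)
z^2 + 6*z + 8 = (z + 2)*(z + 4)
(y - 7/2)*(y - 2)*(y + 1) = y^3 - 9*y^2/2 + 3*y/2 + 7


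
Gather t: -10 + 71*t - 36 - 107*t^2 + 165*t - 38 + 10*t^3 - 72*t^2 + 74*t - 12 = 10*t^3 - 179*t^2 + 310*t - 96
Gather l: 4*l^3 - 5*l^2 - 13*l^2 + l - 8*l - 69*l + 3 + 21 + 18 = 4*l^3 - 18*l^2 - 76*l + 42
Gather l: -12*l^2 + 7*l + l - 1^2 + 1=-12*l^2 + 8*l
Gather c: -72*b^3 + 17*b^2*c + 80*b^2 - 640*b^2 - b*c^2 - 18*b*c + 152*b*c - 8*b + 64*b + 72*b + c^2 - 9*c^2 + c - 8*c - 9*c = -72*b^3 - 560*b^2 + 128*b + c^2*(-b - 8) + c*(17*b^2 + 134*b - 16)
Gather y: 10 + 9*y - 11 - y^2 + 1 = -y^2 + 9*y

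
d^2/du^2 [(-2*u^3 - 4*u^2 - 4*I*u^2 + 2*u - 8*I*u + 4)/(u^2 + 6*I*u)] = 4*(u^3*(25 + 8*I) + 6*u^2 + 36*I*u - 72)/(u^3*(u^3 + 18*I*u^2 - 108*u - 216*I))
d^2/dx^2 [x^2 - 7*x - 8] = 2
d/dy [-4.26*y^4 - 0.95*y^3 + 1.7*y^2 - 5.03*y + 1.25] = -17.04*y^3 - 2.85*y^2 + 3.4*y - 5.03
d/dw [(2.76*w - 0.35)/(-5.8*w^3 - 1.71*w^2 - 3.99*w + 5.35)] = (32.016*w^3 - 1.3704*w^2 - 1.197*w + 13.3695)/(33.64*w^6 + 19.836*w^5 + 49.2081*w^4 - 48.4142*w^3 - 2.3769*w^2 - 42.693*w + 28.6225)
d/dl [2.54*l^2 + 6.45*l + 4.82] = 5.08*l + 6.45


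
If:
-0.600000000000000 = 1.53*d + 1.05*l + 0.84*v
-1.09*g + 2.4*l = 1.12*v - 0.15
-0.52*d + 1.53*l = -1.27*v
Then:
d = 0.0167307492465967*v - 0.317988153382521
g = -2.84266955983705*v - 0.100347313918202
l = -0.824379091759327*v - 0.108074405071184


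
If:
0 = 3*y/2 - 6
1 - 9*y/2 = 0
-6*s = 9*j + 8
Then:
No Solution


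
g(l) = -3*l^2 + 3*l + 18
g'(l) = 3 - 6*l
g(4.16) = -21.44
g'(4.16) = -21.96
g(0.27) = 18.59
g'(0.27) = 1.38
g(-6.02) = -108.78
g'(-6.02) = 39.12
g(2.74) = 3.70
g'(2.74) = -13.44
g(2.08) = 11.26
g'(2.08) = -9.48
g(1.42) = 16.21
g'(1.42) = -5.52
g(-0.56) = 15.38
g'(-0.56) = 6.36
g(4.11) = -20.35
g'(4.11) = -21.66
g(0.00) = 18.00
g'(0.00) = 3.00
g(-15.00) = -702.00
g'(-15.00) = 93.00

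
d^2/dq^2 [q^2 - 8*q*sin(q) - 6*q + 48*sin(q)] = 8*q*sin(q) - 48*sin(q) - 16*cos(q) + 2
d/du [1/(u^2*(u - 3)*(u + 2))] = (-4*u^2 + 3*u + 12)/(u^3*(u^4 - 2*u^3 - 11*u^2 + 12*u + 36))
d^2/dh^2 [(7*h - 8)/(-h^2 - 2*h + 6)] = 2*(-4*(h + 1)^2*(7*h - 8) + 3*(7*h + 2)*(h^2 + 2*h - 6))/(h^2 + 2*h - 6)^3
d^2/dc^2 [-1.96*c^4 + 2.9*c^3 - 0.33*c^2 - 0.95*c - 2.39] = -23.52*c^2 + 17.4*c - 0.66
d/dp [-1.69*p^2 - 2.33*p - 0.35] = -3.38*p - 2.33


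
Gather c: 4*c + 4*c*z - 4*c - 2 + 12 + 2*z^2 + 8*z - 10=4*c*z + 2*z^2 + 8*z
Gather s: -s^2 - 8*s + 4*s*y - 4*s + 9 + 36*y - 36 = -s^2 + s*(4*y - 12) + 36*y - 27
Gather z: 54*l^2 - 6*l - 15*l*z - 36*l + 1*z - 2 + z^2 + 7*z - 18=54*l^2 - 42*l + z^2 + z*(8 - 15*l) - 20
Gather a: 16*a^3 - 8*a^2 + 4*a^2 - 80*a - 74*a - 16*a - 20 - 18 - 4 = 16*a^3 - 4*a^2 - 170*a - 42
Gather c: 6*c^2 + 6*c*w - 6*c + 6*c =6*c^2 + 6*c*w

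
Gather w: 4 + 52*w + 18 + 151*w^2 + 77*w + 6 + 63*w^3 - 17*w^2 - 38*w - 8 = 63*w^3 + 134*w^2 + 91*w + 20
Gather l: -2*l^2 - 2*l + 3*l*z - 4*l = -2*l^2 + l*(3*z - 6)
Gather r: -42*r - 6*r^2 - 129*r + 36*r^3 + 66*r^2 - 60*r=36*r^3 + 60*r^2 - 231*r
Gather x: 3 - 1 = 2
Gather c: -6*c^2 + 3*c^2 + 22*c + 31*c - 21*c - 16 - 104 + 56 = -3*c^2 + 32*c - 64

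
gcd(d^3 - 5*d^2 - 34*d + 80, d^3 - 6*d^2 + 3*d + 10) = d - 2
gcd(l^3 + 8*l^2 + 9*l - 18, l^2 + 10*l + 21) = l + 3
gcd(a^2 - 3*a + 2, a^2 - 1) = a - 1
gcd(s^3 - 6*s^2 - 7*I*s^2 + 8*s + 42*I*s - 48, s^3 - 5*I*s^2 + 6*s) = s + I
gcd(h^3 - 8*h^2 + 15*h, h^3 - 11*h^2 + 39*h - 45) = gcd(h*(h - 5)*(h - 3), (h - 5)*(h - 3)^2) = h^2 - 8*h + 15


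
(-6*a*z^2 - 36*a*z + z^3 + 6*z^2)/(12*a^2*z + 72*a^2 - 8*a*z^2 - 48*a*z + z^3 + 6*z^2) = z/(-2*a + z)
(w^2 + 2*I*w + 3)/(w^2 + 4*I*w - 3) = (w - I)/(w + I)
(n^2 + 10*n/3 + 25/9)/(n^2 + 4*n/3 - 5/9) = (3*n + 5)/(3*n - 1)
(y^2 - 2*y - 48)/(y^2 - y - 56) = (y + 6)/(y + 7)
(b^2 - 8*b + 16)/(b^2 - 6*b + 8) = (b - 4)/(b - 2)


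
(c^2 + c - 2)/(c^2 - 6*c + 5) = (c + 2)/(c - 5)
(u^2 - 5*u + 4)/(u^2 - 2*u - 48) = (-u^2 + 5*u - 4)/(-u^2 + 2*u + 48)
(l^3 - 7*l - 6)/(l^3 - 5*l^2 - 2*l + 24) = (l + 1)/(l - 4)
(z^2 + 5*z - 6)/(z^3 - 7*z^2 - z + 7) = (z + 6)/(z^2 - 6*z - 7)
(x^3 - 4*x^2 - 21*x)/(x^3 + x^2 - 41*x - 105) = x/(x + 5)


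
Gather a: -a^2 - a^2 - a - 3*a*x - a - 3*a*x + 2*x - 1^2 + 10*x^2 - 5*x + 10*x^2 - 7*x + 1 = -2*a^2 + a*(-6*x - 2) + 20*x^2 - 10*x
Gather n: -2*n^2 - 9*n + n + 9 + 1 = -2*n^2 - 8*n + 10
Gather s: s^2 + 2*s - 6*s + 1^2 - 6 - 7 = s^2 - 4*s - 12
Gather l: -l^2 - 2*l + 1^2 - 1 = -l^2 - 2*l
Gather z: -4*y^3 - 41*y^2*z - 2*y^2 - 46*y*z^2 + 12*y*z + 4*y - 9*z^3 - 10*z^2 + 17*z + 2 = -4*y^3 - 2*y^2 + 4*y - 9*z^3 + z^2*(-46*y - 10) + z*(-41*y^2 + 12*y + 17) + 2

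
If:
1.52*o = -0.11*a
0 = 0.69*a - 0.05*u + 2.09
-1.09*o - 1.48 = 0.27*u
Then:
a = -3.50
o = 0.25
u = -6.50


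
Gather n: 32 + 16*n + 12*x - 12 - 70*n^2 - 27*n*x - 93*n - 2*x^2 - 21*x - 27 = -70*n^2 + n*(-27*x - 77) - 2*x^2 - 9*x - 7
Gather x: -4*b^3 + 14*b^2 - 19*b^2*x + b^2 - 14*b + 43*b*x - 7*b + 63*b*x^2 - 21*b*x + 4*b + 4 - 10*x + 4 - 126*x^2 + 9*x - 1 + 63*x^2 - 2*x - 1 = -4*b^3 + 15*b^2 - 17*b + x^2*(63*b - 63) + x*(-19*b^2 + 22*b - 3) + 6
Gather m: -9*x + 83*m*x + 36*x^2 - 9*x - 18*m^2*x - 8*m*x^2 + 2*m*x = -18*m^2*x + m*(-8*x^2 + 85*x) + 36*x^2 - 18*x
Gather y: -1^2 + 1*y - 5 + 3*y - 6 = 4*y - 12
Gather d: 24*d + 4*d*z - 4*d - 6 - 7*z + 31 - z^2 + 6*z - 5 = d*(4*z + 20) - z^2 - z + 20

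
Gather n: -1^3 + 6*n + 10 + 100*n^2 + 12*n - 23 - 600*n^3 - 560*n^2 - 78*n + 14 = -600*n^3 - 460*n^2 - 60*n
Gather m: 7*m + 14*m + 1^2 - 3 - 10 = 21*m - 12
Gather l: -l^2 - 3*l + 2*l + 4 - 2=-l^2 - l + 2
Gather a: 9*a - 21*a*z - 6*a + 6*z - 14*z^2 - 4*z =a*(3 - 21*z) - 14*z^2 + 2*z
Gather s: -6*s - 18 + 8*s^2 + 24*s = 8*s^2 + 18*s - 18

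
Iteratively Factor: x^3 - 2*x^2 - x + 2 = (x + 1)*(x^2 - 3*x + 2) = (x - 2)*(x + 1)*(x - 1)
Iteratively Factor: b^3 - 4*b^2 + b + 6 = (b + 1)*(b^2 - 5*b + 6) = (b - 3)*(b + 1)*(b - 2)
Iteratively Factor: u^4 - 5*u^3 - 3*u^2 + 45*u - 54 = (u - 3)*(u^3 - 2*u^2 - 9*u + 18) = (u - 3)*(u - 2)*(u^2 - 9) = (u - 3)*(u - 2)*(u + 3)*(u - 3)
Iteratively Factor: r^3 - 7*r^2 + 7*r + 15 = (r - 3)*(r^2 - 4*r - 5) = (r - 3)*(r + 1)*(r - 5)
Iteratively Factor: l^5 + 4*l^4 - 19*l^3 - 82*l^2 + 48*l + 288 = (l - 4)*(l^4 + 8*l^3 + 13*l^2 - 30*l - 72) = (l - 4)*(l + 3)*(l^3 + 5*l^2 - 2*l - 24) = (l - 4)*(l + 3)*(l + 4)*(l^2 + l - 6) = (l - 4)*(l - 2)*(l + 3)*(l + 4)*(l + 3)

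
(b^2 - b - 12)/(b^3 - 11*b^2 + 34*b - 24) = (b + 3)/(b^2 - 7*b + 6)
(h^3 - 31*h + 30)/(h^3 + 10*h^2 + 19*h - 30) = (h - 5)/(h + 5)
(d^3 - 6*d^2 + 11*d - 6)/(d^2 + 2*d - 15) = (d^2 - 3*d + 2)/(d + 5)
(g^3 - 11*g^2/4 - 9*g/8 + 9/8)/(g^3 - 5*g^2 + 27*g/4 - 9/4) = (4*g + 3)/(2*(2*g - 3))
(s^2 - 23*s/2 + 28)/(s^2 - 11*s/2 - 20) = (2*s - 7)/(2*s + 5)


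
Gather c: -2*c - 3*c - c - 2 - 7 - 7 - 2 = -6*c - 18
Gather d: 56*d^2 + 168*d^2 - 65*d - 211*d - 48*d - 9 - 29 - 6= 224*d^2 - 324*d - 44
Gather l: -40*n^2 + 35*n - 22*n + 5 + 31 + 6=-40*n^2 + 13*n + 42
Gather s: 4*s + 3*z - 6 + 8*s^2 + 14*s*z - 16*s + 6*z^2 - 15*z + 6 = 8*s^2 + s*(14*z - 12) + 6*z^2 - 12*z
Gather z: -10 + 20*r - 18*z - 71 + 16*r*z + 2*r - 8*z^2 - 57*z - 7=22*r - 8*z^2 + z*(16*r - 75) - 88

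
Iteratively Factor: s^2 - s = (s - 1)*(s)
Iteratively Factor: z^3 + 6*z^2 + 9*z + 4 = (z + 1)*(z^2 + 5*z + 4) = (z + 1)*(z + 4)*(z + 1)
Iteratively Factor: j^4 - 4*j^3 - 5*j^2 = (j)*(j^3 - 4*j^2 - 5*j) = j^2*(j^2 - 4*j - 5) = j^2*(j + 1)*(j - 5)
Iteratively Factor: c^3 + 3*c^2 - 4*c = (c + 4)*(c^2 - c) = c*(c + 4)*(c - 1)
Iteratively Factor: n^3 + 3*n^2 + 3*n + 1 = (n + 1)*(n^2 + 2*n + 1) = (n + 1)^2*(n + 1)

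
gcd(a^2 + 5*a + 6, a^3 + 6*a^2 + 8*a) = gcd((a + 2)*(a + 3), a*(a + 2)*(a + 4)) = a + 2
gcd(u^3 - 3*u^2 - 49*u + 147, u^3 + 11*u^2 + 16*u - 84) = u + 7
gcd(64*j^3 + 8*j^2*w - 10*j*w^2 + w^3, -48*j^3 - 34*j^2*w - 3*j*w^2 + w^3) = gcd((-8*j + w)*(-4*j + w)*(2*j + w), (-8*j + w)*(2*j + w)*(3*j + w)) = -16*j^2 - 6*j*w + w^2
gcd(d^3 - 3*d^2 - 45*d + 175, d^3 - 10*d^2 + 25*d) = d^2 - 10*d + 25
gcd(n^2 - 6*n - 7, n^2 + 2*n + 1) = n + 1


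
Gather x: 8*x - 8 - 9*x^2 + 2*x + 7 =-9*x^2 + 10*x - 1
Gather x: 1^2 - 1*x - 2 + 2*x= x - 1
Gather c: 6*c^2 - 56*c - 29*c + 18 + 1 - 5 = 6*c^2 - 85*c + 14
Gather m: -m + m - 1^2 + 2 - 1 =0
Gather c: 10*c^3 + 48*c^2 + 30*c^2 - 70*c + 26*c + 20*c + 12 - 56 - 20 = 10*c^3 + 78*c^2 - 24*c - 64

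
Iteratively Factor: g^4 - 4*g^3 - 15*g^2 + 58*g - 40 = (g - 1)*(g^3 - 3*g^2 - 18*g + 40) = (g - 2)*(g - 1)*(g^2 - g - 20) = (g - 2)*(g - 1)*(g + 4)*(g - 5)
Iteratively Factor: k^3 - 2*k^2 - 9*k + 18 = (k + 3)*(k^2 - 5*k + 6) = (k - 2)*(k + 3)*(k - 3)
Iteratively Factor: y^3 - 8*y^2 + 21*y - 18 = (y - 3)*(y^2 - 5*y + 6) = (y - 3)^2*(y - 2)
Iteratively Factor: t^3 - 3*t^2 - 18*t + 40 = (t - 5)*(t^2 + 2*t - 8) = (t - 5)*(t + 4)*(t - 2)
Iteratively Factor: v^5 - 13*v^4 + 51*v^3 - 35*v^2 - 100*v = (v - 4)*(v^4 - 9*v^3 + 15*v^2 + 25*v) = v*(v - 4)*(v^3 - 9*v^2 + 15*v + 25) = v*(v - 4)*(v + 1)*(v^2 - 10*v + 25) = v*(v - 5)*(v - 4)*(v + 1)*(v - 5)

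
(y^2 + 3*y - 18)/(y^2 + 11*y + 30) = (y - 3)/(y + 5)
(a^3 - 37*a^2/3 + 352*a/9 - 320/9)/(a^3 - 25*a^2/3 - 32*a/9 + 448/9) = (3*a - 5)/(3*a + 7)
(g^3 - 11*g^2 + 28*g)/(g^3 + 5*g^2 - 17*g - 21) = g*(g^2 - 11*g + 28)/(g^3 + 5*g^2 - 17*g - 21)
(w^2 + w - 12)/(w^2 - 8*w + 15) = (w + 4)/(w - 5)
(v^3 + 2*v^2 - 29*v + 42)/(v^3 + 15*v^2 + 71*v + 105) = (v^2 - 5*v + 6)/(v^2 + 8*v + 15)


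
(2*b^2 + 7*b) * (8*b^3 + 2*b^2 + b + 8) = 16*b^5 + 60*b^4 + 16*b^3 + 23*b^2 + 56*b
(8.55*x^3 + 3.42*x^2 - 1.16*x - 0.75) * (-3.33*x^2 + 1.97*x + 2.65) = -28.4715*x^5 + 5.4549*x^4 + 33.2577*x^3 + 9.2753*x^2 - 4.5515*x - 1.9875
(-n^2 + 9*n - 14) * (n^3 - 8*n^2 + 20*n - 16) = -n^5 + 17*n^4 - 106*n^3 + 308*n^2 - 424*n + 224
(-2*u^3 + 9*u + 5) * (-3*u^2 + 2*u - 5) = 6*u^5 - 4*u^4 - 17*u^3 + 3*u^2 - 35*u - 25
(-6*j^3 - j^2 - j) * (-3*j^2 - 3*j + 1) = 18*j^5 + 21*j^4 + 2*j^2 - j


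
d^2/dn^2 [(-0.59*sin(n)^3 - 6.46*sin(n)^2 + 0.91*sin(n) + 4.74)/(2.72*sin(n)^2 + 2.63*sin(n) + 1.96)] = (4.36505600000001*sin(n)^7 + 12.661872*sin(n)^6 - 30.3301000000001*sin(n)^5 - 193.38427*sin(n)^4 + 151.701554*sin(n)^3 + 571.051074*sin(n)^2 + 181.678664*sin(n) - 43.982772)/(20.123648*sin(n)^6 + 58.373376*sin(n)^5 + 99.944496*sin(n)^4 + 102.317783*sin(n)^3 + 72.018828*sin(n)^2 + 30.310224*sin(n) + 7.529536)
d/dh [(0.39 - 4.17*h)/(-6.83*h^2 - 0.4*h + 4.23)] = (-28.4811*h^2 + 5.3274*h - 17.4831)/(46.6489*h^4 + 5.464*h^3 - 57.6218*h^2 - 3.384*h + 17.8929)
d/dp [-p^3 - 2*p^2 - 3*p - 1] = -3*p^2 - 4*p - 3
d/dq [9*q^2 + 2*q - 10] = 18*q + 2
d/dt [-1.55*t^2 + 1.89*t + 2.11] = 1.89 - 3.1*t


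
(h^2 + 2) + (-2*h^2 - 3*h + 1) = -h^2 - 3*h + 3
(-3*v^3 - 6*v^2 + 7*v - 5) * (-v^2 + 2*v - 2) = 3*v^5 - 13*v^3 + 31*v^2 - 24*v + 10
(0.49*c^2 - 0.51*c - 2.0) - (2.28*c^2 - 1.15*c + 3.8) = -1.79*c^2 + 0.64*c - 5.8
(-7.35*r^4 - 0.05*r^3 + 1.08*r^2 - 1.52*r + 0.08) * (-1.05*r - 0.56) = 7.7175*r^5 + 4.1685*r^4 - 1.106*r^3 + 0.9912*r^2 + 0.7672*r - 0.0448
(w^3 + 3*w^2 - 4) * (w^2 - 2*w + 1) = w^5 + w^4 - 5*w^3 - w^2 + 8*w - 4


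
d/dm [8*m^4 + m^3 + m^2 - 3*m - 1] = 32*m^3 + 3*m^2 + 2*m - 3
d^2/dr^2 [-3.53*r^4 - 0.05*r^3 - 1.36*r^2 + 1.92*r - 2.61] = -42.36*r^2 - 0.3*r - 2.72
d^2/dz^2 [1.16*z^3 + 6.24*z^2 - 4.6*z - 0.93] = 6.96*z + 12.48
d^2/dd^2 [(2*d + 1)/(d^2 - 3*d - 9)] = 2*(2*d^3 + 3*d^2 + 45*d - 36)/(d^6 - 9*d^5 + 135*d^3 - 729*d - 729)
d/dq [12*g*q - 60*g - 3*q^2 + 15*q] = 12*g - 6*q + 15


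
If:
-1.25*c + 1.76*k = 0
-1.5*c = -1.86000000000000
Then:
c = 1.24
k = 0.88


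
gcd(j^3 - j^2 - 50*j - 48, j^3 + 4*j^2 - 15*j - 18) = j^2 + 7*j + 6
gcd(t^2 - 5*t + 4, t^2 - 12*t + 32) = t - 4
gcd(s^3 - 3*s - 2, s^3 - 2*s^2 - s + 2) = s^2 - s - 2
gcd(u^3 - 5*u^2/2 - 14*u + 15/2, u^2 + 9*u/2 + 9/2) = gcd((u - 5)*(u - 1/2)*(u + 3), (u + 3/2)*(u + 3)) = u + 3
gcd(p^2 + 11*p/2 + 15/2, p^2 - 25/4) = p + 5/2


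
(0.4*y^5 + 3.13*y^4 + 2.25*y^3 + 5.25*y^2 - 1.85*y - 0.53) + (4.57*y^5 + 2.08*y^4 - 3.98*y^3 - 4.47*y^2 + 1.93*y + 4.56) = 4.97*y^5 + 5.21*y^4 - 1.73*y^3 + 0.78*y^2 + 0.0799999999999998*y + 4.03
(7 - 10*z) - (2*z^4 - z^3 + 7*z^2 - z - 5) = -2*z^4 + z^3 - 7*z^2 - 9*z + 12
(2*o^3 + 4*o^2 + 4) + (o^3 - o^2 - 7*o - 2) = 3*o^3 + 3*o^2 - 7*o + 2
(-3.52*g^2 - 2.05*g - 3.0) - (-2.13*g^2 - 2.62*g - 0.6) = -1.39*g^2 + 0.57*g - 2.4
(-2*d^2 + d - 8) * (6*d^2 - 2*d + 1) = -12*d^4 + 10*d^3 - 52*d^2 + 17*d - 8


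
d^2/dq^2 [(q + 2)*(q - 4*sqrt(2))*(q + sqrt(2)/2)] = 6*q - 7*sqrt(2) + 4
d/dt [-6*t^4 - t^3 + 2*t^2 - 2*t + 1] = -24*t^3 - 3*t^2 + 4*t - 2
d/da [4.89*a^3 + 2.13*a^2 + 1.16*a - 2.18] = 14.67*a^2 + 4.26*a + 1.16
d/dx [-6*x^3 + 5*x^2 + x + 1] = -18*x^2 + 10*x + 1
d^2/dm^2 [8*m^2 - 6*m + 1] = 16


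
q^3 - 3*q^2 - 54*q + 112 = (q - 8)*(q - 2)*(q + 7)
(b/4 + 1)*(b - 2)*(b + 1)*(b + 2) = b^4/4 + 5*b^3/4 - 5*b - 4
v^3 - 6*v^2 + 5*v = v*(v - 5)*(v - 1)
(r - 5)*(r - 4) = r^2 - 9*r + 20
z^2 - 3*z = z*(z - 3)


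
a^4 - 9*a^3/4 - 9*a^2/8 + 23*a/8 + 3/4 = (a - 2)*(a - 3/2)*(a + 1/4)*(a + 1)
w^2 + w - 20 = (w - 4)*(w + 5)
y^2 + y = y*(y + 1)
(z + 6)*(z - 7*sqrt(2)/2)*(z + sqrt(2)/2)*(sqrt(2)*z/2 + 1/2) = sqrt(2)*z^4/2 - 5*z^3/2 + 3*sqrt(2)*z^3 - 15*z^2 - 13*sqrt(2)*z^2/4 - 39*sqrt(2)*z/2 - 7*z/4 - 21/2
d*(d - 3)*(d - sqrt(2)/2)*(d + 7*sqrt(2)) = d^4 - 3*d^3 + 13*sqrt(2)*d^3/2 - 39*sqrt(2)*d^2/2 - 7*d^2 + 21*d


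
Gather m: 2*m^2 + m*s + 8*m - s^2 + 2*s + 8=2*m^2 + m*(s + 8) - s^2 + 2*s + 8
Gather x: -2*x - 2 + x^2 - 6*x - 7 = x^2 - 8*x - 9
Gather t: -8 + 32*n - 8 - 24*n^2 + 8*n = -24*n^2 + 40*n - 16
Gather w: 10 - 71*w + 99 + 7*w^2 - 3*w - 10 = 7*w^2 - 74*w + 99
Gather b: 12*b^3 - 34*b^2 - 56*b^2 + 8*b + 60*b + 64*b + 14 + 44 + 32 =12*b^3 - 90*b^2 + 132*b + 90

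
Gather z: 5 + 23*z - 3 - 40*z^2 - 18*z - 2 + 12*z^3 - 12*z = 12*z^3 - 40*z^2 - 7*z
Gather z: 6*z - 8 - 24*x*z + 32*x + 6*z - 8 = 32*x + z*(12 - 24*x) - 16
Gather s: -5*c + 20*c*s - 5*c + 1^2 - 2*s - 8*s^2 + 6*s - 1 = -10*c - 8*s^2 + s*(20*c + 4)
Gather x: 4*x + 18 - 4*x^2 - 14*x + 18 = -4*x^2 - 10*x + 36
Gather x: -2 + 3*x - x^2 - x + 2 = -x^2 + 2*x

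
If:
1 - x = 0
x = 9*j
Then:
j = 1/9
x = 1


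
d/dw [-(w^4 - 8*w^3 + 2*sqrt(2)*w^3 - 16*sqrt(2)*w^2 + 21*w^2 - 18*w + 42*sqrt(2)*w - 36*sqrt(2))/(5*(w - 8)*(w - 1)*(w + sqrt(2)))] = (-w^6 - 2*sqrt(2)*w^5 + 18*w^5 - 79*w^4 + 37*sqrt(2)*w^4 - 124*sqrt(2)*w^3 + 164*w^3 - 306*w^2 + 5*sqrt(2)*w^2 + 368*w + 312*sqrt(2)*w - 144*sqrt(2) - 24)/(5*(w^6 - 18*w^5 + 2*sqrt(2)*w^5 - 36*sqrt(2)*w^4 + 99*w^4 - 180*w^3 + 194*sqrt(2)*w^3 - 288*sqrt(2)*w^2 + 258*w^2 - 288*w + 128*sqrt(2)*w + 128))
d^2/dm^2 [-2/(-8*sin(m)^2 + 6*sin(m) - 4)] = (-64*sin(m)^4 + 36*sin(m)^3 + 119*sin(m)^2 - 78*sin(m) + 2)/(4*sin(m)^2 - 3*sin(m) + 2)^3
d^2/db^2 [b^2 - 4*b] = 2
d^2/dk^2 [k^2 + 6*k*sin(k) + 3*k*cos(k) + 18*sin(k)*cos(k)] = -6*k*sin(k) - 3*k*cos(k) - 6*sin(k) - 36*sin(2*k) + 12*cos(k) + 2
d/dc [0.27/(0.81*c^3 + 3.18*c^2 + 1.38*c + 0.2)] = (-0.6561*c^2 - 1.7172*c - 0.3726)/(0.81*c^3 + 3.18*c^2 + 1.38*c + 0.2)^2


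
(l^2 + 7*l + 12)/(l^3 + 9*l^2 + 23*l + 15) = (l + 4)/(l^2 + 6*l + 5)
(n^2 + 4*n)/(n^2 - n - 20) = n/(n - 5)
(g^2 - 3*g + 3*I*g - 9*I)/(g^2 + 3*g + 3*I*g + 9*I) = (g - 3)/(g + 3)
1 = 1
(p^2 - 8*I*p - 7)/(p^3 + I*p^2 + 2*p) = (p - 7*I)/(p*(p + 2*I))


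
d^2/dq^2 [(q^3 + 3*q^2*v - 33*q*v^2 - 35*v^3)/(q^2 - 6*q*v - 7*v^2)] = 56*v^2/(q^3 - 21*q^2*v + 147*q*v^2 - 343*v^3)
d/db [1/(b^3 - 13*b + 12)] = (13 - 3*b^2)/(b^3 - 13*b + 12)^2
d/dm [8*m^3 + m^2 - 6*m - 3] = 24*m^2 + 2*m - 6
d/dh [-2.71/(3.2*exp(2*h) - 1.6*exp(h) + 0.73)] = (17.344*exp(h) - 4.336)*exp(h)/(3.2*exp(2*h) - 1.6*exp(h) + 0.73)^2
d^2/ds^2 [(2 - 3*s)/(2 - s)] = 8/(s - 2)^3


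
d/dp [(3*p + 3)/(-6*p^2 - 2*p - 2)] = 9*p*(p + 2)/(2*(9*p^4 + 6*p^3 + 7*p^2 + 2*p + 1))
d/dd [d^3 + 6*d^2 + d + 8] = 3*d^2 + 12*d + 1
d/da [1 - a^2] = -2*a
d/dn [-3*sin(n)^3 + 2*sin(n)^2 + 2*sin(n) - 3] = (-9*sin(n)^2 + 4*sin(n) + 2)*cos(n)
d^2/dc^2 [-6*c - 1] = 0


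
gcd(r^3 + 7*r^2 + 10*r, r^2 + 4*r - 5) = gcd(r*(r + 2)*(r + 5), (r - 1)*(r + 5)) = r + 5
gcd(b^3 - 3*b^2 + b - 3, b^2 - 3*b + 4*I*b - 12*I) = b - 3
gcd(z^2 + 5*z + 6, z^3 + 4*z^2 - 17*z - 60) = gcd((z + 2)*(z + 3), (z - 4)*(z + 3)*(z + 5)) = z + 3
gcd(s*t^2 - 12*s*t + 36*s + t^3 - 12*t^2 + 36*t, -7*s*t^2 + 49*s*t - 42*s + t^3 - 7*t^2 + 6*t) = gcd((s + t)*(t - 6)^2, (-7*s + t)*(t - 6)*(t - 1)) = t - 6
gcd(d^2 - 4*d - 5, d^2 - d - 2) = d + 1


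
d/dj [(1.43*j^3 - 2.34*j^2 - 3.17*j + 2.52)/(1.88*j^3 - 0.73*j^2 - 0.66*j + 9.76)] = (3.3553*j^4 + 10.0316*j^3 + 26.8879*j^2 - 41.9976*j - 29.276)/(3.5344*j^6 - 2.7448*j^5 - 1.9487*j^4 + 37.6612*j^3 - 13.814*j^2 - 12.8832*j + 95.2576)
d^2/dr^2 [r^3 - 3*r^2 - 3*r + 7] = 6*r - 6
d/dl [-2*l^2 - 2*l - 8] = -4*l - 2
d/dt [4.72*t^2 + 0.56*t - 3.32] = 9.44*t + 0.56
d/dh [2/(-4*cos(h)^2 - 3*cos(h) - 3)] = -2*(8*cos(h) + 3)*sin(h)/(4*cos(h)^2 + 3*cos(h) + 3)^2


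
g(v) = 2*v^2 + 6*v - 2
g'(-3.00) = -6.00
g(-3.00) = -2.00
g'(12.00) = 54.00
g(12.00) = 358.00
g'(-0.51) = 3.96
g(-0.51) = -4.54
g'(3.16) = 18.64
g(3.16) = 36.93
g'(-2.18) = -2.72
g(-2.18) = -5.58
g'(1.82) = 13.28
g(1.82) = 15.54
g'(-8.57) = -28.28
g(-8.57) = 93.47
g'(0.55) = 8.20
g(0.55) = 1.90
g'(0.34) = 7.36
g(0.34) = 0.27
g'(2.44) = 15.76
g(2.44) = 24.55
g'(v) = 4*v + 6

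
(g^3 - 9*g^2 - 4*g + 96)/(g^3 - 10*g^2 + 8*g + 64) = (g + 3)/(g + 2)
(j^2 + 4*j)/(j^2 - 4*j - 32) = j/(j - 8)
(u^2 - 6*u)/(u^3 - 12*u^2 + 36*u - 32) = u*(u - 6)/(u^3 - 12*u^2 + 36*u - 32)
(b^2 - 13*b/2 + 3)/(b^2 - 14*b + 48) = (b - 1/2)/(b - 8)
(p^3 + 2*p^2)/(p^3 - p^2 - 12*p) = p*(p + 2)/(p^2 - p - 12)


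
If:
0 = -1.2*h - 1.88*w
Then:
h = -1.56666666666667*w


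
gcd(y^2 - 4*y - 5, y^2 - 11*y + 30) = y - 5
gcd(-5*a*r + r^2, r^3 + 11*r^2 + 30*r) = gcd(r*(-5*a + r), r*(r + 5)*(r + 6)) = r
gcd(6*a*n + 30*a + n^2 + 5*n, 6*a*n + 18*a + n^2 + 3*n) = 6*a + n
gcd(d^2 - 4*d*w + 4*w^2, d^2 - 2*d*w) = -d + 2*w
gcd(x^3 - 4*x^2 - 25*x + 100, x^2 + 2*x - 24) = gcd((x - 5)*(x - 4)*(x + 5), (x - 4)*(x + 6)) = x - 4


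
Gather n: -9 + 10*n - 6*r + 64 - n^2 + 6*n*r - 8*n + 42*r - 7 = -n^2 + n*(6*r + 2) + 36*r + 48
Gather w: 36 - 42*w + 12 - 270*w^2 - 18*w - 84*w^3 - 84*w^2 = -84*w^3 - 354*w^2 - 60*w + 48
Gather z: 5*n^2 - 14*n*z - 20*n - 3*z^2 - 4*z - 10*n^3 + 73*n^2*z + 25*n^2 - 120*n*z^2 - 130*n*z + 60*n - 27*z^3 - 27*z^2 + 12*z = -10*n^3 + 30*n^2 + 40*n - 27*z^3 + z^2*(-120*n - 30) + z*(73*n^2 - 144*n + 8)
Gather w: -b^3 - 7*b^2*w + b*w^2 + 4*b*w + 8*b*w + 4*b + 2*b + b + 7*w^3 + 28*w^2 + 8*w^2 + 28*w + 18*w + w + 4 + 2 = -b^3 + 7*b + 7*w^3 + w^2*(b + 36) + w*(-7*b^2 + 12*b + 47) + 6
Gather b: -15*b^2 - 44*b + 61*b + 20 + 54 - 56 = -15*b^2 + 17*b + 18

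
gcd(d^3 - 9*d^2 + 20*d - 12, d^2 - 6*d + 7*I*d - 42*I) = d - 6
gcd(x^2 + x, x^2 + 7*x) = x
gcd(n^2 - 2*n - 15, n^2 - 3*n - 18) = n + 3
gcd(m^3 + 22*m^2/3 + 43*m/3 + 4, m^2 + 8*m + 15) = m + 3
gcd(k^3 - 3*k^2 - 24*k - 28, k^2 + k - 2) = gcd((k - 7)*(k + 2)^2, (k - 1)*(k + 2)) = k + 2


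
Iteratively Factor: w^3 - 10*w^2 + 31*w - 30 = (w - 2)*(w^2 - 8*w + 15) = (w - 5)*(w - 2)*(w - 3)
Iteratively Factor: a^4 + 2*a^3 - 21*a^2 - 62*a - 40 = (a - 5)*(a^3 + 7*a^2 + 14*a + 8) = (a - 5)*(a + 2)*(a^2 + 5*a + 4) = (a - 5)*(a + 1)*(a + 2)*(a + 4)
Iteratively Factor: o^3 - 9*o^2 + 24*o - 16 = (o - 4)*(o^2 - 5*o + 4) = (o - 4)^2*(o - 1)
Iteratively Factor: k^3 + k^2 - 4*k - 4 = (k + 1)*(k^2 - 4) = (k - 2)*(k + 1)*(k + 2)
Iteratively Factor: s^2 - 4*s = (s)*(s - 4)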